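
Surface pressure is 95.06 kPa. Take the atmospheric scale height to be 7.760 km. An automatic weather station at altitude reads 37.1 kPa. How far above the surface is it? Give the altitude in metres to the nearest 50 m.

Invert the barometric formula: z = H ln(P₀/P).
P₀/P = 95.06/37.1 = 2.5623; ln(2.5623) = 0.94091.
z = 7760.0 × 0.94091 = 7301.5 m.

z ≈ 7300 m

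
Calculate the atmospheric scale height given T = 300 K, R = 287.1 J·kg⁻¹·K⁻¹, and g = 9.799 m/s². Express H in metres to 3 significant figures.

The scale height of an isothermal atmosphere is H = RT/g.
H = 287.1 × 300 / 9.799 = 86130/9.799 = 8789.7 m.

H ≈ 8790 m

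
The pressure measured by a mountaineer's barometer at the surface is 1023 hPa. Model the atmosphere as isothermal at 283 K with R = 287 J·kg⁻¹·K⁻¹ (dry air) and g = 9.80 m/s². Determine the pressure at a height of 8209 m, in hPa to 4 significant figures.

P ≈ 379.9 hPa

Scale height: H = RT/g = 287 × 283 / 9.80 = 8287.9 m.
Barometric formula: P = P₀ exp(−z/H).
z/H = 8209.0/8287.9 = 0.99048; exp(−0.99048) = 0.37140.
P = 1023 × 0.37140 = 379.94 hPa.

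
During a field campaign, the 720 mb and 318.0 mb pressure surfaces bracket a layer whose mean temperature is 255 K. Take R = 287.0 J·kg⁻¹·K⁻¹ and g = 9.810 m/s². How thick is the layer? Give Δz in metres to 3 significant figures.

Hypsometric equation: Δz = (R T̄/g) ln(P₁/P₂).
R T̄/g = 287.0 × 255 / 9.810 = 7460.2 m.
ln(720/318.0) = ln(2.2642) = 0.81722.
Δz = 7460.2 × 0.81722 = 6096.6 m.

Δz ≈ 6100 m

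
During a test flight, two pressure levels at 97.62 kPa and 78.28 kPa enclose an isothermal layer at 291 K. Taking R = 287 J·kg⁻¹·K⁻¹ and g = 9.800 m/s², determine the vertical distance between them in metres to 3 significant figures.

Δz ≈ 1880 m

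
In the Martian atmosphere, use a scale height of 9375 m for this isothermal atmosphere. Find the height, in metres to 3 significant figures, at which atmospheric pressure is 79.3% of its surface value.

Set P/P₀ = exp(−z/H) = 0.793, so z = −H ln(0.793).
−ln(0.793) = 0.23193; z = 9375.0 × 0.23193 = 2174.3 m.

z ≈ 2170 m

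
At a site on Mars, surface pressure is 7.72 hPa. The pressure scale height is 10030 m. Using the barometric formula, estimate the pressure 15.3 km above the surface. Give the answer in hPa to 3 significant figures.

P ≈ 1.68 hPa

Barometric formula: P = P₀ exp(−z/H).
z/H = 15300/10030 = 1.5254; exp(−1.5254) = 0.21753.
P = 7.72 × 0.21753 = 1.6793 hPa.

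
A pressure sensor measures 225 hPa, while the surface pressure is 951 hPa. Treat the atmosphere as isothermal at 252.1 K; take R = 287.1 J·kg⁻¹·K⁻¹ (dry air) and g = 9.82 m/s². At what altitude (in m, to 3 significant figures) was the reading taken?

Scale height: H = RT/g = 287.1 × 252.1 / 9.82 = 7370.5 m.
Invert the barometric formula: z = H ln(P₀/P).
P₀/P = 951/225 = 4.2267; ln(4.2267) = 1.4414.
z = 7370.5 × 1.4414 = 10624 m.

z ≈ 10600 m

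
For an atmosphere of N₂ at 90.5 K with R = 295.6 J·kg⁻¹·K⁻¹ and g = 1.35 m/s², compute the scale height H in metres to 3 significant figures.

The scale height of an isothermal atmosphere is H = RT/g.
H = 295.6 × 90.5 / 1.35 = 26752/1.35 = 19816 m.

H ≈ 19800 m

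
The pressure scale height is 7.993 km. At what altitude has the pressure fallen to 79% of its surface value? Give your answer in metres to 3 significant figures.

z ≈ 1880 m

Set P/P₀ = exp(−z/H) = 0.79, so z = −H ln(0.79).
−ln(0.79) = 0.23572; z = 7993.0 × 0.23572 = 1884.1 m.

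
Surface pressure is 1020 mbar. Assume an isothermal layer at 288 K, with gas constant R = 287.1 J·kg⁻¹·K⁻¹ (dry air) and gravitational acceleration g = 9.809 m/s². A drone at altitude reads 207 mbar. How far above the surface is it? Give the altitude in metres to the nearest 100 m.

z ≈ 13400 m

Scale height: H = RT/g = 287.1 × 288 / 9.809 = 8429.5 m.
Invert the barometric formula: z = H ln(P₀/P).
P₀/P = 1020/207 = 4.9275; ln(4.9275) = 1.5948.
z = 8429.5 × 1.5948 = 13443 m.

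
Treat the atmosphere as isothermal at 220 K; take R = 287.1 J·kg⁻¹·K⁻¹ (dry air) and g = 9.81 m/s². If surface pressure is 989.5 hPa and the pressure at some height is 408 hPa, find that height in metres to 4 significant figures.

Scale height: H = RT/g = 287.1 × 220 / 9.81 = 6438.5 m.
Invert the barometric formula: z = H ln(P₀/P).
P₀/P = 989.5/408 = 2.4252; ln(2.4252) = 0.88591.
z = 6438.5 × 0.88591 = 5703.9 m.

z ≈ 5704 m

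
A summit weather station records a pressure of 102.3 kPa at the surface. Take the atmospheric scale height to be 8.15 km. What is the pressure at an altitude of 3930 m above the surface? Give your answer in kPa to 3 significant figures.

Barometric formula: P = P₀ exp(−z/H).
z/H = 3930.0/8150.0 = 0.48221; exp(−0.48221) = 0.61742.
P = 102.3 × 0.61742 = 63.162 kPa.

P ≈ 63.2 kPa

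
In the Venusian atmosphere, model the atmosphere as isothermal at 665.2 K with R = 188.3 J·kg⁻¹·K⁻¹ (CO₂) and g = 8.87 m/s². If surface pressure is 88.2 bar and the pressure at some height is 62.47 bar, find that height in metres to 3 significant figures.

Scale height: H = RT/g = 188.3 × 665.2 / 8.87 = 14121 m.
Invert the barometric formula: z = H ln(P₀/P).
P₀/P = 88.2/62.47 = 1.4119; ln(1.4119) = 0.34494.
z = 14121 × 0.34494 = 4870.9 m.

z ≈ 4870 m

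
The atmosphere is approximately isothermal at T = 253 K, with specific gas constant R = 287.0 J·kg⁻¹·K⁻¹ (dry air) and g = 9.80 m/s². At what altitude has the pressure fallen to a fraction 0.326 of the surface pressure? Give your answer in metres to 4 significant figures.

z ≈ 8305 m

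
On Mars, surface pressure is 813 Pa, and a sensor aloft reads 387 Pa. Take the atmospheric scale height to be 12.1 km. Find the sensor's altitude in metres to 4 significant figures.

Invert the barometric formula: z = H ln(P₀/P).
P₀/P = 813/387 = 2.1008; ln(2.1008) = 0.74232.
z = 12100 × 0.74232 = 8982.1 m.

z ≈ 8982 m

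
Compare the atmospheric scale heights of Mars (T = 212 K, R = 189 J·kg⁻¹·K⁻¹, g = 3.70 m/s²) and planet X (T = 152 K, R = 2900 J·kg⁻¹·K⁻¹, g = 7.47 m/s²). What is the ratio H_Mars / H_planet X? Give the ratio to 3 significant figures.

H_Mars/H_planet X ≈ 0.184

H = RT/g for each body.
H_Mars = 189 × 212 / 3.70 = 10829 m.
H_planet X = 2900 × 152 / 7.47 = 59009 m.
H_Mars/H_planet X = 10829/59009 = 0.18351.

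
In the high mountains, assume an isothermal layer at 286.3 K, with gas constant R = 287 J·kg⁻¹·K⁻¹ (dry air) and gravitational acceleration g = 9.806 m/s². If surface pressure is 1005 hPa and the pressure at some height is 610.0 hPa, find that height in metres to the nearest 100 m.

Scale height: H = RT/g = 287 × 286.3 / 9.806 = 8379.4 m.
Invert the barometric formula: z = H ln(P₀/P).
P₀/P = 1005/610.0 = 1.6475; ln(1.6475) = 0.49926.
z = 8379.4 × 0.49926 = 4183.5 m.

z ≈ 4200 m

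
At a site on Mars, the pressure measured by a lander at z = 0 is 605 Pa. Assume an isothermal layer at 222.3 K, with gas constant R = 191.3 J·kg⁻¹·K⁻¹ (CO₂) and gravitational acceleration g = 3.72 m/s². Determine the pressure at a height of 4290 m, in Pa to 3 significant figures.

P ≈ 416 Pa

Scale height: H = RT/g = 191.3 × 222.3 / 3.72 = 11432 m.
Barometric formula: P = P₀ exp(−z/H).
z/H = 4290.0/11432 = 0.37526; exp(−0.37526) = 0.68711.
P = 605 × 0.68711 = 415.70 Pa.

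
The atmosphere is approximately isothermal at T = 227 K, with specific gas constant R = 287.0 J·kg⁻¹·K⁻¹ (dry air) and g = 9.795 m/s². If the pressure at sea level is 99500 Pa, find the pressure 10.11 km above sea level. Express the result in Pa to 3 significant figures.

Scale height: H = RT/g = 287.0 × 227 / 9.795 = 6651.3 m.
Barometric formula: P = P₀ exp(−z/H).
z/H = 10110/6651.3 = 1.5200; exp(−1.5200) = 0.21871.
P = 99500 × 0.21871 = 21762 Pa.

P ≈ 21800 Pa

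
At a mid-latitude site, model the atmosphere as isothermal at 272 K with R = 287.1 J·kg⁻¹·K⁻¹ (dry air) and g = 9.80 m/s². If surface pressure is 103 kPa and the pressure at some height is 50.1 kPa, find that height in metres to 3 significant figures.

z ≈ 5740 m

Scale height: H = RT/g = 287.1 × 272 / 9.80 = 7968.5 m.
Invert the barometric formula: z = H ln(P₀/P).
P₀/P = 103/50.1 = 2.0559; ln(2.0559) = 0.72071.
z = 7968.5 × 0.72071 = 5743.0 m.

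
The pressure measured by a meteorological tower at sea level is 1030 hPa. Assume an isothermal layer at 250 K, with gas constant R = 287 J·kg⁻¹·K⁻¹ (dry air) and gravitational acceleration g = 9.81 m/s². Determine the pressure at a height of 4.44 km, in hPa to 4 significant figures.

P ≈ 561.3 hPa

Scale height: H = RT/g = 287 × 250 / 9.81 = 7314.0 m.
Barometric formula: P = P₀ exp(−z/H).
z/H = 4440.0/7314.0 = 0.60705; exp(−0.60705) = 0.54496.
P = 1030 × 0.54496 = 561.31 hPa.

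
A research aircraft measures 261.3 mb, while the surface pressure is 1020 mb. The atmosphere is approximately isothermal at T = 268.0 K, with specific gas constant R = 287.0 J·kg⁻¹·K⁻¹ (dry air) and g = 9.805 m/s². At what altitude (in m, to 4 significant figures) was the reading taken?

z ≈ 10680 m

Scale height: H = RT/g = 287.0 × 268.0 / 9.805 = 7844.6 m.
Invert the barometric formula: z = H ln(P₀/P).
P₀/P = 1020/261.3 = 3.9036; ln(3.9036) = 1.3619.
z = 7844.6 × 1.3619 = 10684 m.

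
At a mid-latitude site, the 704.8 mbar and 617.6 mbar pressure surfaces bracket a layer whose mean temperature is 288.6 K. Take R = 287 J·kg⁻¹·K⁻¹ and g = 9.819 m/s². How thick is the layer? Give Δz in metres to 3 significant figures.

Δz ≈ 1110 m

Hypsometric equation: Δz = (R T̄/g) ln(P₁/P₂).
R T̄/g = 287 × 288.6 / 9.819 = 8435.5 m.
ln(704.8/617.6) = ln(1.1412) = 0.13208.
Δz = 8435.5 × 0.13208 = 1114.2 m.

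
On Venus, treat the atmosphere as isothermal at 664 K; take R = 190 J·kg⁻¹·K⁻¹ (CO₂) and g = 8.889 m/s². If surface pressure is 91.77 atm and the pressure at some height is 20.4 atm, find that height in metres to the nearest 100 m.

Scale height: H = RT/g = 190 × 664 / 8.889 = 14193 m.
Invert the barometric formula: z = H ln(P₀/P).
P₀/P = 91.77/20.4 = 4.4985; ln(4.4985) = 1.5037.
z = 14193 × 1.5037 = 21342 m.

z ≈ 21300 m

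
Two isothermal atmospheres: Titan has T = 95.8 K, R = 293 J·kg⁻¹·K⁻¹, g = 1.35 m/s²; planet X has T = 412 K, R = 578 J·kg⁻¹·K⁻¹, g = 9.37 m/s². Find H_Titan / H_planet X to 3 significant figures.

H_Titan/H_planet X ≈ 0.818

H = RT/g for each body.
H_Titan = 293 × 95.8 / 1.35 = 20792 m.
H_planet X = 578 × 412 / 9.37 = 25415 m.
H_Titan/H_planet X = 20792/25415 = 0.81810.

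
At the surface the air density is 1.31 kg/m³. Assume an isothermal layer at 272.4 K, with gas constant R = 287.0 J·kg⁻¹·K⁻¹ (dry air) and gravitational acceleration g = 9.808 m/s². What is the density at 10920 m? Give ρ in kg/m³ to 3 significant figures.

Scale height: H = RT/g = 287.0 × 272.4 / 9.808 = 7970.9 m.
In an isothermal atmosphere, density decays like pressure: ρ = ρ₀ exp(−z/H).
z/H = 10920/7970.9 = 1.3700; exp(−1.3700) = 0.25411.
ρ = 1.31 × 0.25411 = 0.33288 kg/m³.

ρ ≈ 0.333 kg/m³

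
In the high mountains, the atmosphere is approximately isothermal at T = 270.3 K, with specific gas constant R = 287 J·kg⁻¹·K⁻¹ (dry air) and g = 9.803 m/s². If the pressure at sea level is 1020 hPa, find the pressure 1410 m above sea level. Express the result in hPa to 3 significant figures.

Scale height: H = RT/g = 287 × 270.3 / 9.803 = 7913.5 m.
Barometric formula: P = P₀ exp(−z/H).
z/H = 1410.0/7913.5 = 0.17818; exp(−0.17818) = 0.83679.
P = 1020 × 0.83679 = 853.53 hPa.

P ≈ 854 hPa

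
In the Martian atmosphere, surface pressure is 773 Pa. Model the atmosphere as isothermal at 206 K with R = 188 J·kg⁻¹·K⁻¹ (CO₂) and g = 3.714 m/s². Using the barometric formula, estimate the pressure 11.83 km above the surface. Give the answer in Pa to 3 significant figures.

Scale height: H = RT/g = 188 × 206 / 3.714 = 10428 m.
Barometric formula: P = P₀ exp(−z/H).
z/H = 11830/10428 = 1.1344; exp(−1.1344) = 0.32162.
P = 773 × 0.32162 = 248.61 Pa.

P ≈ 249 Pa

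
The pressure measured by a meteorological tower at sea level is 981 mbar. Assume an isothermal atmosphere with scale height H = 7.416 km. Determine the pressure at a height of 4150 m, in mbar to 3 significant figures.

P ≈ 561 mbar

Barometric formula: P = P₀ exp(−z/H).
z/H = 4150.0/7416.0 = 0.55960; exp(−0.55960) = 0.57144.
P = 981 × 0.57144 = 560.58 mbar.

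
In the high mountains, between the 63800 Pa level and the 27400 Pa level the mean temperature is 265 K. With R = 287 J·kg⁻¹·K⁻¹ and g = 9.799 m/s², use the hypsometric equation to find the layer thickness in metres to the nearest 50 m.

Δz ≈ 6550 m

Hypsometric equation: Δz = (R T̄/g) ln(P₁/P₂).
R T̄/g = 287 × 265 / 9.799 = 7761.5 m.
ln(63800/27400) = ln(2.3285) = 0.84522.
Δz = 7761.5 × 0.84522 = 6560.2 m.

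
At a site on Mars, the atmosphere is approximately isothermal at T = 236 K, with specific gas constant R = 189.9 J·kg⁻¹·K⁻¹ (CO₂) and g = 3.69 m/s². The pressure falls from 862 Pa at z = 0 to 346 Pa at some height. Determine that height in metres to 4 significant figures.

Scale height: H = RT/g = 189.9 × 236 / 3.69 = 12145 m.
Invert the barometric formula: z = H ln(P₀/P).
P₀/P = 862/346 = 2.4913; ln(2.4913) = 0.91280.
z = 12145 × 0.91280 = 11086 m.

z ≈ 11090 m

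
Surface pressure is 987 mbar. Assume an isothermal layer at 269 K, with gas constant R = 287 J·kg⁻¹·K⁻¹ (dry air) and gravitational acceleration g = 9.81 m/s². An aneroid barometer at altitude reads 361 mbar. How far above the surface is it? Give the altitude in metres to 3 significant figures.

z ≈ 7920 m

Scale height: H = RT/g = 287 × 269 / 9.81 = 7869.8 m.
Invert the barometric formula: z = H ln(P₀/P).
P₀/P = 987/361 = 2.7341; ln(2.7341) = 1.0058.
z = 7869.8 × 1.0058 = 7915.4 m.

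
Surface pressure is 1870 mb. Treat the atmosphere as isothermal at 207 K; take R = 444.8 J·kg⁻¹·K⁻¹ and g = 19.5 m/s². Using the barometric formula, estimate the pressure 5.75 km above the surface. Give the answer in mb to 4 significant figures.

Scale height: H = RT/g = 444.8 × 207 / 19.5 = 4721.7 m.
Barometric formula: P = P₀ exp(−z/H).
z/H = 5750.0/4721.7 = 1.2178; exp(−1.2178) = 0.29588.
P = 1870 × 0.29588 = 553.30 mb.

P ≈ 553.3 mb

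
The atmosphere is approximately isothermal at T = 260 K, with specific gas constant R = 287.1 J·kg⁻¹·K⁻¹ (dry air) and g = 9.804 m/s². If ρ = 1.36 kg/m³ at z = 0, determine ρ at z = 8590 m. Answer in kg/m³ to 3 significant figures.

ρ ≈ 0.440 kg/m³

Scale height: H = RT/g = 287.1 × 260 / 9.804 = 7613.8 m.
In an isothermal atmosphere, density decays like pressure: ρ = ρ₀ exp(−z/H).
z/H = 8590.0/7613.8 = 1.1282; exp(−1.1282) = 0.32362.
ρ = 1.36 × 0.32362 = 0.44012 kg/m³.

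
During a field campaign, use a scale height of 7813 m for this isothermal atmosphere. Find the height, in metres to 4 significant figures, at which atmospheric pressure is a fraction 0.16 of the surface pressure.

Set P/P₀ = exp(−z/H) = 0.16, so z = −H ln(0.16).
−ln(0.16) = 1.8326; z = 7813.0 × 1.8326 = 14318 m.

z ≈ 14320 m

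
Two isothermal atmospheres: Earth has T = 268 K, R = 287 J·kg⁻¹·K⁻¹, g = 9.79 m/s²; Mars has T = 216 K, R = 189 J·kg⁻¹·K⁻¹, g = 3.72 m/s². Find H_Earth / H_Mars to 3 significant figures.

H = RT/g for each body.
H_Earth = 287 × 268 / 9.79 = 7856.6 m.
H_Mars = 189 × 216 / 3.72 = 10974 m.
H_Earth/H_Mars = 7856.6/10974 = 0.71593.

H_Earth/H_Mars ≈ 0.716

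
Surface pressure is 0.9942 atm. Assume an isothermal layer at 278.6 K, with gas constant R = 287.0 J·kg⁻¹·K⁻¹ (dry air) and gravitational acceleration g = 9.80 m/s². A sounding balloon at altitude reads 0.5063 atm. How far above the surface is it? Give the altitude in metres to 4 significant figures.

Scale height: H = RT/g = 287.0 × 278.6 / 9.80 = 8159.0 m.
Invert the barometric formula: z = H ln(P₀/P).
P₀/P = 0.9942/0.5063 = 1.9637; ln(1.9637) = 0.67483.
z = 8159.0 × 0.67483 = 5505.9 m.

z ≈ 5506 m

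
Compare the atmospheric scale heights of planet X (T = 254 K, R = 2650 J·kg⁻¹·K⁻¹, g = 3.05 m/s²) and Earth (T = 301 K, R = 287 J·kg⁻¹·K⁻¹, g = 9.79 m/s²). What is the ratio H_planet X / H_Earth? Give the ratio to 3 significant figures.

H = RT/g for each body.
H_planet X = 2650 × 254 / 3.05 = 220690 m.
H_Earth = 287 × 301 / 9.79 = 8824.0 m.
H_planet X/H_Earth = 220690/8824.0 = 25.010.

H_planet X/H_Earth ≈ 25.0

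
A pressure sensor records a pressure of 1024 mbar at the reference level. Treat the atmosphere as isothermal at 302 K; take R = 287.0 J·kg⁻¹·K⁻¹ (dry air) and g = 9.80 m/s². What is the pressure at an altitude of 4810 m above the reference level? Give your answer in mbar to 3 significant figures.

Scale height: H = RT/g = 287.0 × 302 / 9.80 = 8844.3 m.
Barometric formula: P = P₀ exp(−z/H).
z/H = 4810.0/8844.3 = 0.54385; exp(−0.54385) = 0.58051.
P = 1024 × 0.58051 = 594.44 mbar.

P ≈ 594 mbar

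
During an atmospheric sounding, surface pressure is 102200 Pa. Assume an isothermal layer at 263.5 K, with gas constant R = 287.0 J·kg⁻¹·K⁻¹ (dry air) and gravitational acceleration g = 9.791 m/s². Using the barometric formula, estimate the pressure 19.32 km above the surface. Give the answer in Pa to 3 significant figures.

Scale height: H = RT/g = 287.0 × 263.5 / 9.791 = 7723.9 m.
Barometric formula: P = P₀ exp(−z/H).
z/H = 19320/7723.9 = 2.5013; exp(−2.5013) = 0.081978.
P = 102200 × 0.081978 = 8378.2 Pa.

P ≈ 8380 Pa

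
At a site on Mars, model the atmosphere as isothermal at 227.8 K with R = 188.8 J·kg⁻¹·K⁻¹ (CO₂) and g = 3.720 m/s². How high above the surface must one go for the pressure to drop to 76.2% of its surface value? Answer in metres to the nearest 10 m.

z ≈ 3140 m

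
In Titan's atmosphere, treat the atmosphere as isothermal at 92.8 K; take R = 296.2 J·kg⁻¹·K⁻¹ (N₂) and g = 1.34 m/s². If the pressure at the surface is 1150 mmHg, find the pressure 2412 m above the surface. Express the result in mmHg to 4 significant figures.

P ≈ 1022 mmHg

Scale height: H = RT/g = 296.2 × 92.8 / 1.34 = 20513 m.
Barometric formula: P = P₀ exp(−z/H).
z/H = 2412.0/20513 = 0.11758; exp(−0.11758) = 0.88907.
P = 1150 × 0.88907 = 1022.4 mmHg.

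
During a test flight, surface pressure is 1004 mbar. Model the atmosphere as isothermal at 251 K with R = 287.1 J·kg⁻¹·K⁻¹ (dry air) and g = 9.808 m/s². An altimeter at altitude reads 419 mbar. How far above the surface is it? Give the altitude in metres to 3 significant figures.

z ≈ 6420 m

Scale height: H = RT/g = 287.1 × 251 / 9.808 = 7347.3 m.
Invert the barometric formula: z = H ln(P₀/P).
P₀/P = 1004/419 = 2.3962; ln(2.3962) = 0.87388.
z = 7347.3 × 0.87388 = 6420.7 m.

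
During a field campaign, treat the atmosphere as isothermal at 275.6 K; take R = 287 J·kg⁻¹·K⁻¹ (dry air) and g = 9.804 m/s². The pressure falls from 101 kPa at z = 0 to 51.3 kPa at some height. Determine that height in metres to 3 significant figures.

z ≈ 5470 m

Scale height: H = RT/g = 287 × 275.6 / 9.804 = 8067.8 m.
Invert the barometric formula: z = H ln(P₀/P).
P₀/P = 101/51.3 = 1.9688; ln(1.9688) = 0.67742.
z = 8067.8 × 0.67742 = 5465.3 m.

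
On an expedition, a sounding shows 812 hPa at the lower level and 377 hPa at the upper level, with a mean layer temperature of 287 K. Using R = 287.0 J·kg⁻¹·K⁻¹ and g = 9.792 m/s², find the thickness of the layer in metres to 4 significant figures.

Δz ≈ 6454 m

Hypsometric equation: Δz = (R T̄/g) ln(P₁/P₂).
R T̄/g = 287.0 × 287 / 9.792 = 8411.9 m.
ln(812/377) = ln(2.1538) = 0.76723.
Δz = 8411.9 × 0.76723 = 6453.9 m.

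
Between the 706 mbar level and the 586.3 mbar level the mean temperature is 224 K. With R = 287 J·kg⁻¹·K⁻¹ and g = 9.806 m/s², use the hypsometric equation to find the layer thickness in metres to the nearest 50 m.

Hypsometric equation: Δz = (R T̄/g) ln(P₁/P₂).
R T̄/g = 287 × 224 / 9.806 = 6556.0 m.
ln(706/586.3) = ln(1.2042) = 0.18582.
Δz = 6556.0 × 0.18582 = 1218.2 m.

Δz ≈ 1200 m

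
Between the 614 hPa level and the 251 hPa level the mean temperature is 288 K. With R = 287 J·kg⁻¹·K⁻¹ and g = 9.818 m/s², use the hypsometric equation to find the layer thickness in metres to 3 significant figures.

Hypsometric equation: Δz = (R T̄/g) ln(P₁/P₂).
R T̄/g = 287 × 288 / 9.818 = 8418.8 m.
ln(614/251) = ln(2.4462) = 0.89454.
Δz = 8418.8 × 0.89454 = 7531.0 m.

Δz ≈ 7530 m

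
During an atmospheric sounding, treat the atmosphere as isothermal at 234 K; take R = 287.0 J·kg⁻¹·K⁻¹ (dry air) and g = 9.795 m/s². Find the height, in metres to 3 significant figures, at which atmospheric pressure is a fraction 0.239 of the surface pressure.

Scale height: H = RT/g = 287.0 × 234 / 9.795 = 6856.4 m.
Set P/P₀ = exp(−z/H) = 0.239, so z = −H ln(0.239).
−ln(0.239) = 1.4313; z = 6856.4 × 1.4313 = 9813.6 m.

z ≈ 9810 m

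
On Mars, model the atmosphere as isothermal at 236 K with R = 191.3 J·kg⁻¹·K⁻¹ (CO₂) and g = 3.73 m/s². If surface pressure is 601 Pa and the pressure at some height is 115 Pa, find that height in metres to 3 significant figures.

z ≈ 20000 m

Scale height: H = RT/g = 191.3 × 236 / 3.73 = 12104 m.
Invert the barometric formula: z = H ln(P₀/P).
P₀/P = 601/115 = 5.2261; ln(5.2261) = 1.6537.
z = 12104 × 1.6537 = 20016 m.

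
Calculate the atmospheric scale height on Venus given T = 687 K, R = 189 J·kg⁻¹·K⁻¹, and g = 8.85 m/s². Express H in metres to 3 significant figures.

The scale height of an isothermal atmosphere is H = RT/g.
H = 189 × 687 / 8.85 = 129840/8.85 = 14671 m.

H ≈ 14700 m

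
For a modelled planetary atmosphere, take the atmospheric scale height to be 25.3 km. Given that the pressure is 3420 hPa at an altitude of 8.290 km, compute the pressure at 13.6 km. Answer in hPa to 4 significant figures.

P ≈ 2773 hPa

Between two levels, P₂ = P₁ exp(−Δz/H) with Δz = z₂ − z₁.
Δz = 13600 − 8290.0 = 5310.0 m; Δz/H = 5310.0/25300 = 0.20988.
P₂ = 3420 × exp(−0.20988) = 3420 × 0.81068 = 2772.5 hPa.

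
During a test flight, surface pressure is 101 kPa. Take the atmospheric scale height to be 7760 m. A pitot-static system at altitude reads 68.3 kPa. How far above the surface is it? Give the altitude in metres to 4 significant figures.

Invert the barometric formula: z = H ln(P₀/P).
P₀/P = 101/68.3 = 1.4788; ln(1.4788) = 0.39123.
z = 7760.0 × 0.39123 = 3035.9 m.

z ≈ 3036 m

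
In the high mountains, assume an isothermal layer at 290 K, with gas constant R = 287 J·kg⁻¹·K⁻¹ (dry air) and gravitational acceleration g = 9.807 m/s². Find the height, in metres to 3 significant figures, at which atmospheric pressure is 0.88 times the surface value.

Scale height: H = RT/g = 287 × 290 / 9.807 = 8486.8 m.
Set P/P₀ = exp(−z/H) = 0.88, so z = −H ln(0.88).
−ln(0.88) = 0.12783; z = 8486.8 × 0.12783 = 1084.9 m.

z ≈ 1080 m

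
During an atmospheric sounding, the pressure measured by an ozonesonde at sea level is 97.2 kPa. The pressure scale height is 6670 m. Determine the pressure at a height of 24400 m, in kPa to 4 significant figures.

P ≈ 2.506 kPa

Barometric formula: P = P₀ exp(−z/H).
z/H = 24400/6670.0 = 3.6582; exp(−3.6582) = 0.025779.
P = 97.2 × 0.025779 = 2.5057 kPa.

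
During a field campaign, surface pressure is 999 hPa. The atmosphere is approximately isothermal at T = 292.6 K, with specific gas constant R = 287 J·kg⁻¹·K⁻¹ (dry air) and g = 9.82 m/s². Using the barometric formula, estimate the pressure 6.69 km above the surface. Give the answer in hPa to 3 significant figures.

P ≈ 457 hPa

Scale height: H = RT/g = 287 × 292.6 / 9.82 = 8551.5 m.
Barometric formula: P = P₀ exp(−z/H).
z/H = 6690.0/8551.5 = 0.78232; exp(−0.78232) = 0.45734.
P = 999 × 0.45734 = 456.88 hPa.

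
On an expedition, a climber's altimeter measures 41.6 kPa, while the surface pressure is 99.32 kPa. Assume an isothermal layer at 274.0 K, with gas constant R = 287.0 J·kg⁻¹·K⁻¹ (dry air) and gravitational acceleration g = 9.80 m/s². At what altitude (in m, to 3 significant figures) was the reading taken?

Scale height: H = RT/g = 287.0 × 274.0 / 9.80 = 8024.3 m.
Invert the barometric formula: z = H ln(P₀/P).
P₀/P = 99.32/41.6 = 2.3875; ln(2.3875) = 0.87025.
z = 8024.3 × 0.87025 = 6983.1 m.

z ≈ 6980 m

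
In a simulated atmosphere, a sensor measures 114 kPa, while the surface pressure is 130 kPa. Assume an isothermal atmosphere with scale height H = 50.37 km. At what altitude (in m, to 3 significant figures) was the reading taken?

z ≈ 6620 m

Invert the barometric formula: z = H ln(P₀/P).
P₀/P = 130/114 = 1.1404; ln(1.1404) = 0.13138.
z = 50370 × 0.13138 = 6617.6 m.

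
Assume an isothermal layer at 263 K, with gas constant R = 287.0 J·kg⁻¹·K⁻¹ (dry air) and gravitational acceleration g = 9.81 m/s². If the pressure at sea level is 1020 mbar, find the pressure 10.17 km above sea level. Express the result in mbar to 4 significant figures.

Scale height: H = RT/g = 287.0 × 263 / 9.81 = 7694.3 m.
Barometric formula: P = P₀ exp(−z/H).
z/H = 10170/7694.3 = 1.3218; exp(−1.3218) = 0.26665.
P = 1020 × 0.26665 = 271.98 mbar.

P ≈ 272.0 mbar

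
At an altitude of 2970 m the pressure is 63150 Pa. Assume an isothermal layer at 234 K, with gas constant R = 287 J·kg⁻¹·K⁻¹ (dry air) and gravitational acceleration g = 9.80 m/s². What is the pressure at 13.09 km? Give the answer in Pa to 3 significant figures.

Scale height: H = RT/g = 287 × 234 / 9.80 = 6852.9 m.
Between two levels, P₂ = P₁ exp(−Δz/H) with Δz = z₂ − z₁.
Δz = 13090 − 2970.0 = 10120 m; Δz/H = 10120/6852.9 = 1.4767.
P₂ = 63150 × exp(−1.4767) = 63150 × 0.22839 = 14423 Pa.

P ≈ 14400 Pa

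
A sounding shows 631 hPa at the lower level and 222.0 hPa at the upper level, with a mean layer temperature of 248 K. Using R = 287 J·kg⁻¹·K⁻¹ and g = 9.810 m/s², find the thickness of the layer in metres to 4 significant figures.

Δz ≈ 7579 m

Hypsometric equation: Δz = (R T̄/g) ln(P₁/P₂).
R T̄/g = 287 × 248 / 9.810 = 7255.5 m.
ln(631/222.0) = ln(2.8423) = 1.0446.
Δz = 7255.5 × 1.0446 = 7579.1 m.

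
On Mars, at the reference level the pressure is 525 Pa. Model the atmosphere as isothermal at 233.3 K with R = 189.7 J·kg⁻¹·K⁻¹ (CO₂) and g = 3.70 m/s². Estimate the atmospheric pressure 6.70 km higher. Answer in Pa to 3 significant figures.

P ≈ 300 Pa

Scale height: H = RT/g = 189.7 × 233.3 / 3.70 = 11961 m.
Barometric formula: P = P₀ exp(−z/H).
z/H = 6700.0/11961 = 0.56015; exp(−0.56015) = 0.57112.
P = 525 × 0.57112 = 299.84 Pa.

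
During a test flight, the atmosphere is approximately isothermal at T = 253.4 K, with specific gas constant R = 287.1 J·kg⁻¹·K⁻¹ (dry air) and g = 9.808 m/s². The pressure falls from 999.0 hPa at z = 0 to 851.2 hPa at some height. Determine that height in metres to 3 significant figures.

Scale height: H = RT/g = 287.1 × 253.4 / 9.808 = 7417.5 m.
Invert the barometric formula: z = H ln(P₀/P).
P₀/P = 999.0/851.2 = 1.1736; ln(1.1736) = 0.16008.
z = 7417.5 × 0.16008 = 1187.4 m.

z ≈ 1190 m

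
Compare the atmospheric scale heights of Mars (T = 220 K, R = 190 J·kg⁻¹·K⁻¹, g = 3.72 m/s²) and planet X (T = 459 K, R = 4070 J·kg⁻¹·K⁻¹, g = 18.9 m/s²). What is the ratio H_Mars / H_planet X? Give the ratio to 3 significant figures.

H_Mars/H_planet X ≈ 0.114

H = RT/g for each body.
H_Mars = 190 × 220 / 3.72 = 11237 m.
H_planet X = 4070 × 459 / 18.9 = 98843 m.
H_Mars/H_planet X = 11237/98843 = 0.11369.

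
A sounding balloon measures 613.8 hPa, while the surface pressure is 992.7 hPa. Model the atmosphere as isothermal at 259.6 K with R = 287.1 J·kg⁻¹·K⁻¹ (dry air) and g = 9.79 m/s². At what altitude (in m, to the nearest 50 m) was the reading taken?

Scale height: H = RT/g = 287.1 × 259.6 / 9.79 = 7613.0 m.
Invert the barometric formula: z = H ln(P₀/P).
P₀/P = 992.7/613.8 = 1.6173; ln(1.6173) = 0.48076.
z = 7613.0 × 0.48076 = 3660.0 m.

z ≈ 3650 m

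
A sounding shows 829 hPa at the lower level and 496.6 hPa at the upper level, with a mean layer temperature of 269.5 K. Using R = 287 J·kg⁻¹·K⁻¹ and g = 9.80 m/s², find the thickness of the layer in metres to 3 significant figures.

Hypsometric equation: Δz = (R T̄/g) ln(P₁/P₂).
R T̄/g = 287 × 269.5 / 9.80 = 7892.5 m.
ln(829/496.6) = ln(1.6694) = 0.51246.
Δz = 7892.5 × 0.51246 = 4044.6 m.

Δz ≈ 4040 m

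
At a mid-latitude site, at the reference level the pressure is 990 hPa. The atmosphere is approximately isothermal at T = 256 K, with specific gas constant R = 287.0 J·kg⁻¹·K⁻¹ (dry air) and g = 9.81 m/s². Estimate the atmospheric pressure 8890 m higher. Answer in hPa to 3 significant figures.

Scale height: H = RT/g = 287.0 × 256 / 9.81 = 7489.5 m.
Barometric formula: P = P₀ exp(−z/H).
z/H = 8890.0/7489.5 = 1.1870; exp(−1.1870) = 0.30514.
P = 990 × 0.30514 = 302.09 hPa.

P ≈ 302 hPa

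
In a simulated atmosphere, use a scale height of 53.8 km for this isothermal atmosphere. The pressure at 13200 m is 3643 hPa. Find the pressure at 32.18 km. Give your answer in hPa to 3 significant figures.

Between two levels, P₂ = P₁ exp(−Δz/H) with Δz = z₂ − z₁.
Δz = 32180 − 13200 = 18980 m; Δz/H = 18980/53800 = 0.35279.
P₂ = 3643 × exp(−0.35279) = 3643 × 0.70272 = 2560.0 hPa.

P ≈ 2560 hPa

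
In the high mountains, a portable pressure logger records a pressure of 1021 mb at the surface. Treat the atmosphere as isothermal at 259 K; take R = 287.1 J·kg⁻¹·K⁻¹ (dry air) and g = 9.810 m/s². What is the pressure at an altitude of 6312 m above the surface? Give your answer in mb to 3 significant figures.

P ≈ 444 mb

Scale height: H = RT/g = 287.1 × 259 / 9.810 = 7579.9 m.
Barometric formula: P = P₀ exp(−z/H).
z/H = 6312.0/7579.9 = 0.83273; exp(−0.83273) = 0.43486.
P = 1021 × 0.43486 = 443.99 mb.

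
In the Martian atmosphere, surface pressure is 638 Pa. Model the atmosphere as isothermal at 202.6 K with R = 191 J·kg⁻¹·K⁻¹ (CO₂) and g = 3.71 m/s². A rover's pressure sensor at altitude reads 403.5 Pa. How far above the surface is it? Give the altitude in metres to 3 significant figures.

z ≈ 4780 m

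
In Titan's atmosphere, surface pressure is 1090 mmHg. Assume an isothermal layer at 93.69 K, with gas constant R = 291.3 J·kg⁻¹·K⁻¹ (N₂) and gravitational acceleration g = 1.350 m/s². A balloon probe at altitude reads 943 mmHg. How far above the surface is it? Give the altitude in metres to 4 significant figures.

Scale height: H = RT/g = 291.3 × 93.69 / 1.350 = 20216 m.
Invert the barometric formula: z = H ln(P₀/P).
P₀/P = 1090/943 = 1.1559; ln(1.1559) = 0.14488.
z = 20216 × 0.14488 = 2928.9 m.

z ≈ 2929 m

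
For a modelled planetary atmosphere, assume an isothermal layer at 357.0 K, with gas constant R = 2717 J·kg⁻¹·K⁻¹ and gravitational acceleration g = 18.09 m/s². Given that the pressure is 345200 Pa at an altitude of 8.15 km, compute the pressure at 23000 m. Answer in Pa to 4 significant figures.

P ≈ 261700 Pa

Scale height: H = RT/g = 2717 × 357.0 / 18.09 = 53619 m.
Between two levels, P₂ = P₁ exp(−Δz/H) with Δz = z₂ − z₁.
Δz = 23000 − 8150.0 = 14850 m; Δz/H = 14850/53619 = 0.27695.
P₂ = 345200 × exp(−0.27695) = 345200 × 0.75809 = 261690 Pa.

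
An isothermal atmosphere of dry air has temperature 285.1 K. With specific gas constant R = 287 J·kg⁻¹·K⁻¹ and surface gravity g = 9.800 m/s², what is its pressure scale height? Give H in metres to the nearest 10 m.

H ≈ 8350 m

The scale height of an isothermal atmosphere is H = RT/g.
H = 287 × 285.1 / 9.800 = 81824/9.800 = 8349.4 m.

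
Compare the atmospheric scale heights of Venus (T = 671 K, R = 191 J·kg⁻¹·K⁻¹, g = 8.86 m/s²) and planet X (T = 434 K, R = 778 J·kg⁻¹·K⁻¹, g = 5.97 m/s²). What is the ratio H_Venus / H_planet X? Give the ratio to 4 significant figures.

H = RT/g for each body.
H_Venus = 191 × 671 / 8.86 = 14465 m.
H_planet X = 778 × 434 / 5.97 = 56558 m.
H_Venus/H_planet X = 14465/56558 = 0.25576.

H_Venus/H_planet X ≈ 0.2558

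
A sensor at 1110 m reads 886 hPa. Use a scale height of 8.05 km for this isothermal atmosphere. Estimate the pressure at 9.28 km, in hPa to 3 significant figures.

P ≈ 321 hPa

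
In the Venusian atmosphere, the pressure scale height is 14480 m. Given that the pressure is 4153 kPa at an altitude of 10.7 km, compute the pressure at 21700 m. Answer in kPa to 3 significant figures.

P ≈ 1940 kPa

Between two levels, P₂ = P₁ exp(−Δz/H) with Δz = z₂ − z₁.
Δz = 21700 − 10700 = 11000 m; Δz/H = 11000/14480 = 0.75967.
P₂ = 4153 × exp(−0.75967) = 4153 × 0.46782 = 1942.9 kPa.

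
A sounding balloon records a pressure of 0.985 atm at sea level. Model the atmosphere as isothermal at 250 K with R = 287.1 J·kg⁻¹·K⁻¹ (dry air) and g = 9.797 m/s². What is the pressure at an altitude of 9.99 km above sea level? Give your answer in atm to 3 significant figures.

P ≈ 0.252 atm

Scale height: H = RT/g = 287.1 × 250 / 9.797 = 7326.2 m.
Barometric formula: P = P₀ exp(−z/H).
z/H = 9990.0/7326.2 = 1.3636; exp(−1.3636) = 0.25574.
P = 0.985 × 0.25574 = 0.25190 atm.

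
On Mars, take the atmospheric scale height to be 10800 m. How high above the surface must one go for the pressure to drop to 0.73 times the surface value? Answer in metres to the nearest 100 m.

z ≈ 3400 m

Set P/P₀ = exp(−z/H) = 0.73, so z = −H ln(0.73).
−ln(0.73) = 0.31471; z = 10800 × 0.31471 = 3398.9 m.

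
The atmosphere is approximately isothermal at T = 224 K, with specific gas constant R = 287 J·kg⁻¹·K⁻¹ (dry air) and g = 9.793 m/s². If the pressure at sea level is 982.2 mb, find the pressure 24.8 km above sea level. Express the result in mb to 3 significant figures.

Scale height: H = RT/g = 287 × 224 / 9.793 = 6564.7 m.
Barometric formula: P = P₀ exp(−z/H).
z/H = 24800/6564.7 = 3.7778; exp(−3.7778) = 0.022873.
P = 982.2 × 0.022873 = 22.466 mb.

P ≈ 22.5 mb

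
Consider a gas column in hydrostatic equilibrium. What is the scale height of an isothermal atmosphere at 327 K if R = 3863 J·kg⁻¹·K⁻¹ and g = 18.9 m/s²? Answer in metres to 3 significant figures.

The scale height of an isothermal atmosphere is H = RT/g.
H = 3863 × 327 / 18.9 = 1263200/18.9 = 66836 m.

H ≈ 66800 m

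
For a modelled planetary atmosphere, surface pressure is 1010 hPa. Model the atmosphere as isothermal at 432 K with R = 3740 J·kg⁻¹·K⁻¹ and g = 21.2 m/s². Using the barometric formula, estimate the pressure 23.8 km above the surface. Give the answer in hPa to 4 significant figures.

P ≈ 739.1 hPa

Scale height: H = RT/g = 3740 × 432 / 21.2 = 76211 m.
Barometric formula: P = P₀ exp(−z/H).
z/H = 23800/76211 = 0.31229; exp(−0.31229) = 0.73177.
P = 1010 × 0.73177 = 739.09 hPa.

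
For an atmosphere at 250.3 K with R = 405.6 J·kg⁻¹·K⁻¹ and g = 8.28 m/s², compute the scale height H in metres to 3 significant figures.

The scale height of an isothermal atmosphere is H = RT/g.
H = 405.6 × 250.3 / 8.28 = 101520/8.28 = 12261 m.

H ≈ 12300 m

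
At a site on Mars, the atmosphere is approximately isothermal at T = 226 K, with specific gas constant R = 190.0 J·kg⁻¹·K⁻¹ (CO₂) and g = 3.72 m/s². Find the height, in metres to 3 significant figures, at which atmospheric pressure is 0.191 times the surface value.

z ≈ 19100 m

Scale height: H = RT/g = 190.0 × 226 / 3.72 = 11543 m.
Set P/P₀ = exp(−z/H) = 0.191, so z = −H ln(0.191).
−ln(0.191) = 1.6555; z = 11543 × 1.6555 = 19109 m.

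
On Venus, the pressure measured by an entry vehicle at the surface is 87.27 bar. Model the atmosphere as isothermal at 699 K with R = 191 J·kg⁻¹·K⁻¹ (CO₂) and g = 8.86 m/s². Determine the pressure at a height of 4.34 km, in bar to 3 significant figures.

Scale height: H = RT/g = 191 × 699 / 8.86 = 15069 m.
Barometric formula: P = P₀ exp(−z/H).
z/H = 4340.0/15069 = 0.28801; exp(−0.28801) = 0.74975.
P = 87.27 × 0.74975 = 65.431 bar.

P ≈ 65.4 bar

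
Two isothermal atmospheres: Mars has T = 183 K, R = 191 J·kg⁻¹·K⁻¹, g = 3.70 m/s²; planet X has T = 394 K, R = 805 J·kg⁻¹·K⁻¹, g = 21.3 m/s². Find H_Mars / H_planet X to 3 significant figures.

H_Mars/H_planet X ≈ 0.634

H = RT/g for each body.
H_Mars = 191 × 183 / 3.70 = 9446.8 m.
H_planet X = 805 × 394 / 21.3 = 14891 m.
H_Mars/H_planet X = 9446.8/14891 = 0.63440.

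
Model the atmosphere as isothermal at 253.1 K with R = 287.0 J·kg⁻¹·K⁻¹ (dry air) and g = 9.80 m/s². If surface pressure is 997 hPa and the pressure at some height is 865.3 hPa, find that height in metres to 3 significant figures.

z ≈ 1050 m

Scale height: H = RT/g = 287.0 × 253.1 / 9.80 = 7412.2 m.
Invert the barometric formula: z = H ln(P₀/P).
P₀/P = 997/865.3 = 1.1522; ln(1.1522) = 0.14167.
z = 7412.2 × 0.14167 = 1050.1 m.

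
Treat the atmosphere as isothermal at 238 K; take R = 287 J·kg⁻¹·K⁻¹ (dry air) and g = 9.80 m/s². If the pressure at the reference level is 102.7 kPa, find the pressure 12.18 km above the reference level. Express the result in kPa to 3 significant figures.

Scale height: H = RT/g = 287 × 238 / 9.80 = 6970.0 m.
Barometric formula: P = P₀ exp(−z/H).
z/H = 12180/6970.0 = 1.7475; exp(−1.7475) = 0.17421.
P = 102.7 × 0.17421 = 17.891 kPa.

P ≈ 17.9 kPa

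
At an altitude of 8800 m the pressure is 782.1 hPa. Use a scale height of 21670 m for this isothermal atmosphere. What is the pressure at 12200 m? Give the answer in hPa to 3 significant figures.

P ≈ 669 hPa

Between two levels, P₂ = P₁ exp(−Δz/H) with Δz = z₂ − z₁.
Δz = 12200 − 8800.0 = 3400.0 m; Δz/H = 3400.0/21670 = 0.15690.
P₂ = 782.1 × exp(−0.15690) = 782.1 × 0.85479 = 668.53 hPa.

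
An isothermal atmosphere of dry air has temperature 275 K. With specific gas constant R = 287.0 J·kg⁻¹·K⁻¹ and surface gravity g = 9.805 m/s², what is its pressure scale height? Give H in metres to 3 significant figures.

H ≈ 8050 m

The scale height of an isothermal atmosphere is H = RT/g.
H = 287.0 × 275 / 9.805 = 78925/9.805 = 8049.5 m.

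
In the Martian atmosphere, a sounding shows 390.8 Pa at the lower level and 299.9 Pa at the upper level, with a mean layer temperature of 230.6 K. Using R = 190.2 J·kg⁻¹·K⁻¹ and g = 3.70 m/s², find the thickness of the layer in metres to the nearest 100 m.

Δz ≈ 3100 m

Hypsometric equation: Δz = (R T̄/g) ln(P₁/P₂).
R T̄/g = 190.2 × 230.6 / 3.70 = 11854 m.
ln(390.8/299.9) = ln(1.3031) = 0.26475.
Δz = 11854 × 0.26475 = 3138.3 m.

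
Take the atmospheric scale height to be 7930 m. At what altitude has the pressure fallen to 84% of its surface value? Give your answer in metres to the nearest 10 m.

Set P/P₀ = exp(−z/H) = 0.84, so z = −H ln(0.84).
−ln(0.84) = 0.17435; z = 7930.0 × 0.17435 = 1382.6 m.

z ≈ 1380 m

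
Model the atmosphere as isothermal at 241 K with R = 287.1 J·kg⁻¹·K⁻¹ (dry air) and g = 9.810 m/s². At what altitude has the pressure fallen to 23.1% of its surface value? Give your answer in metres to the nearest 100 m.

Scale height: H = RT/g = 287.1 × 241 / 9.810 = 7053.1 m.
Set P/P₀ = exp(−z/H) = 0.231, so z = −H ln(0.231).
−ln(0.231) = 1.4653; z = 7053.1 × 1.4653 = 10335 m.

z ≈ 10300 m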